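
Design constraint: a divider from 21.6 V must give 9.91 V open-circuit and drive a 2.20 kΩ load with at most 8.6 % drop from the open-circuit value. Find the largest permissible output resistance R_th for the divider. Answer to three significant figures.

Loading drop = R_th/(R_th + R_L) ≤ 0.0860, so R_th ≤ R_L · ε/(1−ε) = 2.20 kΩ × 0.0860/0.9140 = 207 Ω.
(Any R1, R2 with R2/(R1+R2) = 0.459 and R1‖R2 ≤ 207 Ω will meet the spec.)

R_th ≤ 207 Ω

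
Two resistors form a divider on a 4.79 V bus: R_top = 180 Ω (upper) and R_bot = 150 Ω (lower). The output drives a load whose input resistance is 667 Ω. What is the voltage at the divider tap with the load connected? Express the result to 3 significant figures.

The load sits in parallel with R_bot: R_bot‖R_L = (150 × 667) / (150 + 667) = 122.5 Ω.
V_out = 4.79 × 122.5 / (180 + 122.5) = 4.79 × 122.5/302.5 = 1.94 V.
(Unloaded it would have been 2.18 V.)

V_out ≈ 1.94 V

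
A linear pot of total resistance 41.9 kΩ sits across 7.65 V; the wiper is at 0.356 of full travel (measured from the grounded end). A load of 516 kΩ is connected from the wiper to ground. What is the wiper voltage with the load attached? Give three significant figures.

The wiper splits the pot into (1−α)R = 26.98 kΩ above and αR = 14.92 kΩ below.
Lower section ‖ load = 14.50 kΩ.
V_wiper = 7.65 × 14.50/(26.98 + 14.50) = 2.67 V.

V ≈ 2.67 V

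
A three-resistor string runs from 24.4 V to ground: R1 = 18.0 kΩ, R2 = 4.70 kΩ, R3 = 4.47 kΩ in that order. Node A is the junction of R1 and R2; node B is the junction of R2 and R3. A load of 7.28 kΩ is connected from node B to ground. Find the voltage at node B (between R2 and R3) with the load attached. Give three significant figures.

At node B, R3 is in parallel with the load: R3‖R_L = 2.769 kΩ.
Below node A the resistance is R2 + (R3‖R_L) = 7.469 kΩ, so V_A = 24.4 × 7.469/25.47 = 7.156 V.
Then V_B = V_A × (R3‖R_L)/(R2 + R3‖R_L) = 7.156 × 2.769/7.469 = 2.65 V.

V ≈ 2.65 V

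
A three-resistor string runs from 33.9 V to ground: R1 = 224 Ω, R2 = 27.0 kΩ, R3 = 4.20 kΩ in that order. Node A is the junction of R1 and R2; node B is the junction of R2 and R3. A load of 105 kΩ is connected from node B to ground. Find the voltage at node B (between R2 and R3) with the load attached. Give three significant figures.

V ≈ 4.38 V

At node B, R3 is in parallel with the load: R3‖R_L = 4038 Ω.
Below node A the resistance is R2 + (R3‖R_L) = 31040 Ω, so V_A = 33.9 × 31040/31260 = 33.66 V.
Then V_B = V_A × (R3‖R_L)/(R2 + R3‖R_L) = 33.66 × 4038/31040 = 4.38 V.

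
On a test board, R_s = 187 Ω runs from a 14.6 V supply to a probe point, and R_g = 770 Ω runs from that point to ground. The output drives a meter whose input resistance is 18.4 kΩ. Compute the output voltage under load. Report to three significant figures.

The load sits in parallel with R_g: R_g‖R_L = (770 × 18400) / (770 + 18400) = 739.1 Ω.
V_out = 14.6 × 739.1 / (187 + 739.1) = 14.6 × 739.1/926.1 = 11.7 V.
(Unloaded it would have been 11.7 V.)

V_out ≈ 11.7 V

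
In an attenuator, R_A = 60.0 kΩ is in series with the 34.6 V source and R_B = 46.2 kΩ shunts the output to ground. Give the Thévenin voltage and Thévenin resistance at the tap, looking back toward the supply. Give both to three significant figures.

V_th is the open-circuit tap voltage: 34.6 × 46.2/(60.0 + 46.2) = 15.1 V.
With the supply zeroed, R_A and R_B appear in parallel from the tap: R_th = R_A‖R_B = (60.0 × 46.2)/106.2 = 26.1 kΩ.

V_th = 15.1 V, R_th = 26.1 kΩ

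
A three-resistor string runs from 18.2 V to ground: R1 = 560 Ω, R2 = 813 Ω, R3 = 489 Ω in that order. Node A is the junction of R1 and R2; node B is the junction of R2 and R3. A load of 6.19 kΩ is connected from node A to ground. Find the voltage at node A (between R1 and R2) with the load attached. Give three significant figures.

V ≈ 12.0 V

Below node A the series string R2+R3 = 1302 Ω sits in parallel with the 6190 Ω load: 1076 Ω.
V_A = 18.2 × 1076/(560 + 1076) = 12.0 V.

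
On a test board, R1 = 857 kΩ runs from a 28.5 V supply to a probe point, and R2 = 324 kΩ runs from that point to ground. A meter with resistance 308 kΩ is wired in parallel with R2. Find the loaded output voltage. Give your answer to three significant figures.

V_out ≈ 4.43 V

The load sits in parallel with R2: R2‖R_L = (324 × 308) / (324 + 308) = 157.9 kΩ.
V_out = 28.5 × 157.9 / (857 + 157.9) = 28.5 × 157.9/1015 = 4.43 V.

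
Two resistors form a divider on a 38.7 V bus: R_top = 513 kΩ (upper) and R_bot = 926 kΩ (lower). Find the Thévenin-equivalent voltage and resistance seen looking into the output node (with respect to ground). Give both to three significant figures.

V_th is the open-circuit tap voltage: 38.7 × 926/(513 + 926) = 24.9 V.
With the supply zeroed, R_top and R_bot appear in parallel from the tap: R_th = R_top‖R_bot = (513 × 926)/1439 = 330 kΩ.

V_th = 24.9 V, R_th = 330 kΩ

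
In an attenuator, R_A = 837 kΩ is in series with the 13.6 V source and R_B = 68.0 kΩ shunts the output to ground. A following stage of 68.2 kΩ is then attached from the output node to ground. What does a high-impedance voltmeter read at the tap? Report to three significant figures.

The load sits in parallel with R_B: R_B‖R_L = (68.0 × 68.2) / (68.0 + 68.2) = 34.05 kΩ.
V_out = 13.6 × 34.05 / (837 + 34.05) = 13.6 × 34.05/871.0 = 0.532 V.

V_out ≈ 0.532 V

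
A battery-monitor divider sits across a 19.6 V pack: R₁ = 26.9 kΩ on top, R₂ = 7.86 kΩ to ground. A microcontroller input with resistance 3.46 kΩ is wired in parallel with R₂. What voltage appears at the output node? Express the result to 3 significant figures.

V_out ≈ 1.61 V

The load sits in parallel with R₂: R₂‖R_L = (7.86 × 3.46) / (7.86 + 3.46) = 2.402 kΩ.
V_out = 19.6 × 2.402 / (26.9 + 2.402) = 19.6 × 2.402/29.30 = 1.61 V.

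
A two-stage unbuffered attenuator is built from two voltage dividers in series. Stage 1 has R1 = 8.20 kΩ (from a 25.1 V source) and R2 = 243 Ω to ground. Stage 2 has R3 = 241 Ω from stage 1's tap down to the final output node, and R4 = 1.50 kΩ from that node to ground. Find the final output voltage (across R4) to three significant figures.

V_out ≈ 0.548 V

Stage 2 presents R3+R4 = 1741 Ω as a load on stage 1's tap.
Stage 1's lower leg becomes R2‖(R3+R4) = 213.2 Ω, so V_mid = 25.1 × 213.2/8413 = 0.6362 V.
Stage 2 is itself unloaded: V_out = V_mid × R4/(R3+R4) = 0.6362 × 1500/1741 = 0.548 V.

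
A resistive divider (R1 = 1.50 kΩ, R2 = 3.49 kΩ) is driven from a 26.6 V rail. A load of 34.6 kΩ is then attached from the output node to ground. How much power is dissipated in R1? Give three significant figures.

P ≈ 48.7 mW

Total resistance from the source is R1 + (R2‖R_L) = 4.670 kΩ, so I = 26.6/4.670 kΩ = 5.696 mA.
P = I²·R1 = (5.696 mA)² × 1.50 kΩ = 48.7 mW.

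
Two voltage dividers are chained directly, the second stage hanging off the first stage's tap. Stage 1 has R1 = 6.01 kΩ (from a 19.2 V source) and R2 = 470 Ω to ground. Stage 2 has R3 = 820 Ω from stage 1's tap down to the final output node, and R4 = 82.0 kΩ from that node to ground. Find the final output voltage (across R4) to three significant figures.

Stage 2 presents R3+R4 = 82820 Ω as a load on stage 1's tap.
Stage 1's lower leg becomes R2‖(R3+R4) = 467.3 Ω, so V_mid = 19.2 × 467.3/6477 = 1.385 V.
Stage 2 is itself unloaded: V_out = V_mid × R4/(R3+R4) = 1.385 × 82000/82820 = 1.37 V.

V_out ≈ 1.37 V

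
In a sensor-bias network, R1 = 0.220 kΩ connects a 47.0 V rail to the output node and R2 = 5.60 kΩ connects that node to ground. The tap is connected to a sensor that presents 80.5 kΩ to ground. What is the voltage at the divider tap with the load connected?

The load sits in parallel with R2: R2‖R_L = (5600 × 80500) / (5600 + 80500) = 5236 Ω.
V_out = 47.0 × 5236 / (220 + 5236) = 47.0 × 5236/5456 = 45.1 V.

V_out ≈ 45.1 V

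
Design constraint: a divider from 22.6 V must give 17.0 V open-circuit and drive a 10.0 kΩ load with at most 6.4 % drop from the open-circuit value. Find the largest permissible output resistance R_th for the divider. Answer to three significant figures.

R_th ≤ 684 Ω

Loading drop = R_th/(R_th + R_L) ≤ 0.0640, so R_th ≤ R_L · ε/(1−ε) = 10.0 kΩ × 0.0640/0.9360 = 684 Ω.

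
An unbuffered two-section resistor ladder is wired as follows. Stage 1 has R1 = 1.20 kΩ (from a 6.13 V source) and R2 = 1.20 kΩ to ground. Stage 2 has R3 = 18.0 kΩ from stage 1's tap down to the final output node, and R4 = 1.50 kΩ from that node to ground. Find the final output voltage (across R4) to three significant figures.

Stage 2 presents R3+R4 = 19.50 kΩ as a load on stage 1's tap.
Stage 1's lower leg becomes R2‖(R3+R4) = 1.130 kΩ, so V_mid = 6.13 × 1.130/2.330 = 2.974 V.
Stage 2 is itself unloaded: V_out = V_mid × R4/(R3+R4) = 2.974 × 1.50/19.50 = 0.229 V.

V_out ≈ 0.229 V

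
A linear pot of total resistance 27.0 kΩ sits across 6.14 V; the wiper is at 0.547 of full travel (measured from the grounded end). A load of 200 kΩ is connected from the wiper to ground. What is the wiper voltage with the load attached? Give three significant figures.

V ≈ 3.25 V

The wiper splits the pot into (1−α)R = 12.23 kΩ above and αR = 14.77 kΩ below.
Lower section ‖ load = 13.75 kΩ.
V_wiper = 6.14 × 13.75/(12.23 + 13.75) = 3.25 V.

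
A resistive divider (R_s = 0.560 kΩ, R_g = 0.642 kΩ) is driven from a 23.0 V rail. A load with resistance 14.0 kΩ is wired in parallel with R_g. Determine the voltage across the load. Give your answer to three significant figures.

V_out ≈ 12.0 V

The load sits in parallel with R_g: R_g‖R_L = (642 × 14000) / (642 + 14000) = 613.9 Ω.
V_out = 23.0 × 613.9 / (560 + 613.9) = 23.0 × 613.9/1174 = 12.0 V.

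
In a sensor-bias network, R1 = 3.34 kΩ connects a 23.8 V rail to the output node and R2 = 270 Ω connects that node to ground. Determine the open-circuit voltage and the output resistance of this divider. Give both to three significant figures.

V_th = 1.78 V, R_th = 250 Ω

V_th is the open-circuit tap voltage: 23.8 × 270/(3340 + 270) = 1.78 V.
With the supply zeroed, R1 and R2 appear in parallel from the tap: R_th = R1‖R2 = (3340 × 270)/3610 = 250 Ω.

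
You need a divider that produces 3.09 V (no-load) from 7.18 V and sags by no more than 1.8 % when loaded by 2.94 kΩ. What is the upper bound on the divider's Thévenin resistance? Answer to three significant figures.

R_th ≤ 53.9 Ω

Loading drop = R_th/(R_th + R_L) ≤ 0.0180, so R_th ≤ R_L · ε/(1−ε) = 2.94 kΩ × 0.0180/0.9820 = 53.9 Ω.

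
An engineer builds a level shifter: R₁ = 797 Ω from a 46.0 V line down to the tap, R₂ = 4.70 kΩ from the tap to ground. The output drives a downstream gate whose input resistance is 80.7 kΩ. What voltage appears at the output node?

V_out ≈ 39.0 V

The load sits in parallel with R₂: R₂‖R_L = (4700 × 80700) / (4700 + 80700) = 4441 Ω.
V_out = 46.0 × 4441 / (797 + 4441) = 46.0 × 4441/5238 = 39.0 V.
(Unloaded it would have been 39.3 V.)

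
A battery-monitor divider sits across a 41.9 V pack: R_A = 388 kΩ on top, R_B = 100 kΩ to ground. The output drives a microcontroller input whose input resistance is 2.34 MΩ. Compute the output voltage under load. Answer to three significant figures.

V_out ≈ 8.30 V

The load sits in parallel with R_B: R_B‖R_L = (100 × 2340) / (100 + 2340) = 95.90 kΩ.
V_out = 41.9 × 95.90 / (388 + 95.90) = 41.9 × 95.90/483.9 = 8.30 V.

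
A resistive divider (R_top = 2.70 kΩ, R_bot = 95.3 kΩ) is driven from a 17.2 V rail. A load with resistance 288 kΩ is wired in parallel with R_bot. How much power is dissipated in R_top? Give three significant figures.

P ≈ 0.145 mW

Total resistance from the source is R_top + (R_bot‖R_L) = 74.31 kΩ, so I = 17.2/74.31 kΩ = 0.2315 mA.
P = I²·R_top = (0.2315 mA)² × 2.70 kΩ = 0.145 mW.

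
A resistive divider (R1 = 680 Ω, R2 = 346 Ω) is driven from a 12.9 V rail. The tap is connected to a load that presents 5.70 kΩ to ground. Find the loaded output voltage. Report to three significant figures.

V_out ≈ 4.18 V

The load sits in parallel with R2: R2‖R_L = (346 × 5700) / (346 + 5700) = 326.2 Ω.
V_out = 12.9 × 326.2 / (680 + 326.2) = 12.9 × 326.2/1006 = 4.18 V.
(Unloaded it would have been 4.35 V.)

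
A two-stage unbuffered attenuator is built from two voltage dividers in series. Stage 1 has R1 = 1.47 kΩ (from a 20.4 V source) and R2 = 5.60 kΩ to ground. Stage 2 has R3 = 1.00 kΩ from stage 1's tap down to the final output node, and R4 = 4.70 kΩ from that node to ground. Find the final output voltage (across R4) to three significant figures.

Stage 2 presents R3+R4 = 5.700 kΩ as a load on stage 1's tap.
Stage 1's lower leg becomes R2‖(R3+R4) = 2.825 kΩ, so V_mid = 20.4 × 2.825/4.295 = 13.42 V.
Stage 2 is itself unloaded: V_out = V_mid × R4/(R3+R4) = 13.42 × 4.70/5.700 = 11.1 V.

V_out ≈ 11.1 V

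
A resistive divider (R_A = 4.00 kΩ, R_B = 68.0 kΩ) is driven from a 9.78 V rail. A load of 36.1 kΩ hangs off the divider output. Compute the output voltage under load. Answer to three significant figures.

V_out ≈ 8.36 V

The load sits in parallel with R_B: R_B‖R_L = (68.0 × 36.1) / (68.0 + 36.1) = 23.58 kΩ.
V_out = 9.78 × 23.58 / (4.00 + 23.58) = 9.78 × 23.58/27.58 = 8.36 V.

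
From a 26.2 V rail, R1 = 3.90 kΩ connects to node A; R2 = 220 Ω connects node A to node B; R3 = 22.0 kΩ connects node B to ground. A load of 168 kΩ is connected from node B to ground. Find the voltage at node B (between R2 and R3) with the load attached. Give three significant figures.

V ≈ 21.6 V

At node B, R3 is in parallel with the load: R3‖R_L = 19450 Ω.
Below node A the resistance is R2 + (R3‖R_L) = 19670 Ω, so V_A = 26.2 × 19670/23570 = 21.87 V.
Then V_B = V_A × (R3‖R_L)/(R2 + R3‖R_L) = 21.87 × 19450/19670 = 21.6 V.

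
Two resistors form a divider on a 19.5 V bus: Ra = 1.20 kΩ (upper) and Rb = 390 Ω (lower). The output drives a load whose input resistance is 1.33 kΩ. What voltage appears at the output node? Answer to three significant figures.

The load sits in parallel with Rb: Rb‖R_L = (390 × 1330) / (390 + 1330) = 301.6 Ω.
V_out = 19.5 × 301.6 / (1200 + 301.6) = 19.5 × 301.6/1502 = 3.92 V.
(Unloaded it would have been 4.78 V.)

V_out ≈ 3.92 V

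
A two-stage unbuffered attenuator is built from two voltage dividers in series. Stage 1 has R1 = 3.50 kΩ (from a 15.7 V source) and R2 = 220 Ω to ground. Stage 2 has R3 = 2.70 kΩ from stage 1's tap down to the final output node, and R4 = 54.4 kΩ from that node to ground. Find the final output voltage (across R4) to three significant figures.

Stage 2 presents R3+R4 = 57100 Ω as a load on stage 1's tap.
Stage 1's lower leg becomes R2‖(R3+R4) = 219.2 Ω, so V_mid = 15.7 × 219.2/3719 = 0.9251 V.
Stage 2 is itself unloaded: V_out = V_mid × R4/(R3+R4) = 0.9251 × 54400/57100 = 0.881 V.

V_out ≈ 0.881 V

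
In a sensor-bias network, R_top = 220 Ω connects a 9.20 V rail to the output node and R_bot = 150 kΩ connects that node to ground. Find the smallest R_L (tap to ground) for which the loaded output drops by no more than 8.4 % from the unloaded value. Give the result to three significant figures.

R_L(min) ≈ 2.40 kΩ

Output resistance R_th = R_top‖R_bot = (220 × 150000)/150200 = 219.7 Ω.
The fractional drop is R_th/(R_th + R_L); requiring this ≤ 0.0840 gives R_L ≥ R_th(1/0.0840 − 1) = 219.7 × 10.90 = 2.40 kΩ.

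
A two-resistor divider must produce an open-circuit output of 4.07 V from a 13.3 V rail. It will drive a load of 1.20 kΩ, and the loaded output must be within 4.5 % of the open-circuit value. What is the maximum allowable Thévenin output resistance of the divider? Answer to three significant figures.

Loading drop = R_th/(R_th + R_L) ≤ 0.0450, so R_th ≤ R_L · ε/(1−ε) = 1.20 kΩ × 0.0450/0.9550 = 56.5 Ω.
(Any R1, R2 with R2/(R1+R2) = 0.306 and R1‖R2 ≤ 56.5 Ω will meet the spec.)

R_th ≤ 56.5 Ω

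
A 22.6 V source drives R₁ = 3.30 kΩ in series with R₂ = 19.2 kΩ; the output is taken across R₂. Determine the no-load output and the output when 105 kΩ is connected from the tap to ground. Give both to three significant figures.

Open-circuit: V = 22.6 × 19.2/(3.30 + 19.2) = 19.3 V.
With the load, R₂ becomes R₂‖R_L = 16.23 kΩ, so V = 22.6 × 16.23/19.53 = 18.8 V.

Unloaded: 19.3 V; loaded: 18.8 V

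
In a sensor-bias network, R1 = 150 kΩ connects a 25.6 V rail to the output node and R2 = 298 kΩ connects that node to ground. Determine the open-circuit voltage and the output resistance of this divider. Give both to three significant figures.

V_th is the open-circuit tap voltage: 25.6 × 298/(150 + 298) = 17.0 V.
With the supply zeroed, R1 and R2 appear in parallel from the tap: R_th = R1‖R2 = (150 × 298)/448.0 = 99.8 kΩ.

V_th = 17.0 V, R_th = 99.8 kΩ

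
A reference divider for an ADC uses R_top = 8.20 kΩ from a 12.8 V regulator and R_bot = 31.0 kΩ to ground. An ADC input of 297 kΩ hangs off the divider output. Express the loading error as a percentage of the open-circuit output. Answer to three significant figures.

The divider's output (Thévenin) resistance is R_top‖R_bot = 6.485 kΩ.
Fractional drop under load = R_th/(R_th + R_L) = 6.485 / (6.485 + 297) = 0.02137.
So the output falls by 2.14 %.

2.14 %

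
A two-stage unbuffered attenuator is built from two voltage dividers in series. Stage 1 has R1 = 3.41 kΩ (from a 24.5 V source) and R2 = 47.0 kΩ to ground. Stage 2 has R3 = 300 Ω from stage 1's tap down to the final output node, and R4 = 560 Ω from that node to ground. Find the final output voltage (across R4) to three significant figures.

Stage 2 presents R3+R4 = 860.0 Ω as a load on stage 1's tap.
Stage 1's lower leg becomes R2‖(R3+R4) = 844.5 Ω, so V_mid = 24.5 × 844.5/4255 = 4.863 V.
Stage 2 is itself unloaded: V_out = V_mid × R4/(R3+R4) = 4.863 × 560/860.0 = 3.17 V.

V_out ≈ 3.17 V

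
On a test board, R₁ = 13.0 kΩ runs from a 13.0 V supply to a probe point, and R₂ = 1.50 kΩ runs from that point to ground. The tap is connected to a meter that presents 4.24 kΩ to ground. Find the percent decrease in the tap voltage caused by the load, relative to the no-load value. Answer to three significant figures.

24.1 %

Unloaded V = 13.0 × 1.50/14.50 = 1.345 V.
Loaded: R₂‖R_L = 1.108 kΩ, giving V = 13.0 × 1.108/14.11 = 1.021 V.
Drop = (1.345 − 1.021) / 1.345 = 24.1 %.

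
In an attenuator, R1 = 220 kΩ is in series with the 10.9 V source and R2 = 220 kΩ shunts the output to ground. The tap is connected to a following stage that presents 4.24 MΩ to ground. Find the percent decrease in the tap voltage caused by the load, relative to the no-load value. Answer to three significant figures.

2.53 %

The divider's output (Thévenin) resistance is R1‖R2 = 110.0 kΩ.
Fractional drop under load = R_th/(R_th + R_L) = 110.0 / (110.0 + 4240) = 0.02529.
So the output falls by 2.53 %.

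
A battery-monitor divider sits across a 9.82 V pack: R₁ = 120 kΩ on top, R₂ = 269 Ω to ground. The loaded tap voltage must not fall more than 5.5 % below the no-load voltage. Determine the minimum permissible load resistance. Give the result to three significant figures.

R_L(min) ≈ 4.61 kΩ

Output resistance R_th = R₁‖R₂ = (120000 × 269)/120300 = 268.4 Ω.
The fractional drop is R_th/(R_th + R_L); requiring this ≤ 0.0550 gives R_L ≥ R_th(1/0.0550 − 1) = 268.4 × 17.18 = 4.61 kΩ.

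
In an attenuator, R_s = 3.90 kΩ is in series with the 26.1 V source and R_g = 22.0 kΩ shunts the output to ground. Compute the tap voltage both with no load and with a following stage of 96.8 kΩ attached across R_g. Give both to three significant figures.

Open-circuit: V = 26.1 × 22.0/(3.90 + 22.0) = 22.2 V.
With the load, R_g becomes R_g‖R_L = 17.93 kΩ, so V = 26.1 × 17.93/21.83 = 21.4 V.

Unloaded: 22.2 V; loaded: 21.4 V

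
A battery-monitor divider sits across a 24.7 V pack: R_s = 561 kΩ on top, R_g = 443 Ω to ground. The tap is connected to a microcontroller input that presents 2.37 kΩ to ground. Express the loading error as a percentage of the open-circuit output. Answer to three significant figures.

15.7 %

Unloaded V = 24.7 × 443/561400 = 0.01949 V.
Loaded: R_g‖R_L = 373.2 Ω, giving V = 24.7 × 373.2/561400 = 0.01642 V.
Drop = (0.01949 − 0.01642) / 0.01949 = 15.7 %.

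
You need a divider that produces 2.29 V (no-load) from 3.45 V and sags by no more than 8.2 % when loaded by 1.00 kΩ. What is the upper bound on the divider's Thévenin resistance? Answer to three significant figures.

Loading drop = R_th/(R_th + R_L) ≤ 0.0820, so R_th ≤ R_L · ε/(1−ε) = 1.00 kΩ × 0.0820/0.9180 = 89.3 Ω.
(Any R1, R2 with R2/(R1+R2) = 0.664 and R1‖R2 ≤ 89.3 Ω will meet the spec.)

R_th ≤ 89.3 Ω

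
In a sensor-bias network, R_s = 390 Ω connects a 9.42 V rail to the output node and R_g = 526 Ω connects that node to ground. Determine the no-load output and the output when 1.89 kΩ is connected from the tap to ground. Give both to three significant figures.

Unloaded: 5.41 V; loaded: 4.84 V

Open-circuit: V = 9.42 × 526/(390 + 526) = 5.41 V.
With the load, R_g becomes R_g‖R_L = 411.5 Ω, so V = 9.42 × 411.5/801.5 = 4.84 V.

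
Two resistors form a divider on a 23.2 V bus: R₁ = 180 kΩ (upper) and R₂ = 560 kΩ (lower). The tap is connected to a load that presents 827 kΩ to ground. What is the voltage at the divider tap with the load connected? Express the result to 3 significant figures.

The load sits in parallel with R₂: R₂‖R_L = (560 × 827) / (560 + 827) = 333.9 kΩ.
V_out = 23.2 × 333.9 / (180 + 333.9) = 23.2 × 333.9/513.9 = 15.1 V.

V_out ≈ 15.1 V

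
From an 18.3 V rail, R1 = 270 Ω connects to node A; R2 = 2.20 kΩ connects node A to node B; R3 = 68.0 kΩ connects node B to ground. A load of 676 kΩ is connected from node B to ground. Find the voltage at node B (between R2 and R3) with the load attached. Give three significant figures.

V ≈ 17.6 V

At node B, R3 is in parallel with the load: R3‖R_L = 61780 Ω.
Below node A the resistance is R2 + (R3‖R_L) = 63980 Ω, so V_A = 18.3 × 63980/64250 = 18.22 V.
Then V_B = V_A × (R3‖R_L)/(R2 + R3‖R_L) = 18.22 × 61780/63980 = 17.6 V.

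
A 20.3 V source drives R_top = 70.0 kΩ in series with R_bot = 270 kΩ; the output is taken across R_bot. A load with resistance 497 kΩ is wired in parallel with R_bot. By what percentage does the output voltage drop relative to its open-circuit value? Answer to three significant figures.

Unloaded V = 20.3 × 270/340.0 = 16.121 V.
Loaded: R_bot‖R_L = 175.0 kΩ, giving V = 20.3 × 175.0/245.0 = 14.499 V.
Drop = (16.121 − 14.499) / 16.121 = 10.1 %.

10.1 %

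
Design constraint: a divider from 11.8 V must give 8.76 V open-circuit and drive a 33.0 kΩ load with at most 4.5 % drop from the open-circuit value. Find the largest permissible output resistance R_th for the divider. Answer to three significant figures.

R_th ≤ 1.55 kΩ

Loading drop = R_th/(R_th + R_L) ≤ 0.0450, so R_th ≤ R_L · ε/(1−ε) = 33.0 kΩ × 0.0450/0.9550 = 1.55 kΩ.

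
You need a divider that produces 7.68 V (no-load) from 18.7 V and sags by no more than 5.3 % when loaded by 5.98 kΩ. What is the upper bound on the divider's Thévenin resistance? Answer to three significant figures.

R_th ≤ 335 Ω

Loading drop = R_th/(R_th + R_L) ≤ 0.0530, so R_th ≤ R_L · ε/(1−ε) = 5.98 kΩ × 0.0530/0.9470 = 335 Ω.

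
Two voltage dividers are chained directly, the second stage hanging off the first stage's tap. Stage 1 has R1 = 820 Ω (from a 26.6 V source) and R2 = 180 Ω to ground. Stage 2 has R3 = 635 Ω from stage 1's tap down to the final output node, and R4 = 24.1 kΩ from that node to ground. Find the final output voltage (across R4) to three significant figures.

V_out ≈ 4.64 V

Stage 2 presents R3+R4 = 24740 Ω as a load on stage 1's tap.
Stage 1's lower leg becomes R2‖(R3+R4) = 178.7 Ω, so V_mid = 26.6 × 178.7/998.7 = 4.760 V.
Stage 2 is itself unloaded: V_out = V_mid × R4/(R3+R4) = 4.760 × 24100/24740 = 4.64 V.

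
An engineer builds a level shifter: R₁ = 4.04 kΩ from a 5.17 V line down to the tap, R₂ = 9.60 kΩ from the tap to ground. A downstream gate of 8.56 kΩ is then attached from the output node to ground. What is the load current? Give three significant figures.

I_L ≈ 0.319 mA

R₂‖R_L = 4.525 kΩ; V_out = 5.17 × 4.525/8.565 = 2.731 V.
I_L = V_out / R_L = 2.731 / 8.56 kΩ = 0.319 mA.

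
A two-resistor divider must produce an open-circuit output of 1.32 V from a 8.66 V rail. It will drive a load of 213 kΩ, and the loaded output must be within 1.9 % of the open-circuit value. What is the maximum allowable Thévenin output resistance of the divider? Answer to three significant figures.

R_th ≤ 4.13 kΩ

Loading drop = R_th/(R_th + R_L) ≤ 0.0190, so R_th ≤ R_L · ε/(1−ε) = 213 kΩ × 0.0190/0.9810 = 4.13 kΩ.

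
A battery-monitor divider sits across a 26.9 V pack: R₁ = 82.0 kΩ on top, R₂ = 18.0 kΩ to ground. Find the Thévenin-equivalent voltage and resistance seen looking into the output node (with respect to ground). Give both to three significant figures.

V_th = 4.84 V, R_th = 14.8 kΩ

V_th is the open-circuit tap voltage: 26.9 × 18.0/(82.0 + 18.0) = 4.84 V.
With the supply zeroed, R₁ and R₂ appear in parallel from the tap: R_th = R₁‖R₂ = (82.0 × 18.0)/100.0 = 14.8 kΩ.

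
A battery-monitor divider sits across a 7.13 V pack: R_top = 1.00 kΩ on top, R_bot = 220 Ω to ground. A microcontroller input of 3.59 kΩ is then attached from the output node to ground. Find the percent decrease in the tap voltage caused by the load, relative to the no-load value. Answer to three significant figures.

4.78 %

The divider's output (Thévenin) resistance is R_top‖R_bot = 180.3 Ω.
Fractional drop under load = R_th/(R_th + R_L) = 180.3 / (180.3 + 3590) = 0.04783.
So the output falls by 4.78 %.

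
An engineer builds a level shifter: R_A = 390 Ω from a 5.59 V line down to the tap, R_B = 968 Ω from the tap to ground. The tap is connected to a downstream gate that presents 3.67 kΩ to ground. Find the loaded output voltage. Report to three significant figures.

V_out ≈ 3.70 V

The load sits in parallel with R_B: R_B‖R_L = (968 × 3670) / (968 + 3670) = 766.0 Ω.
V_out = 5.59 × 766.0 / (390 + 766.0) = 5.59 × 766.0/1156 = 3.70 V.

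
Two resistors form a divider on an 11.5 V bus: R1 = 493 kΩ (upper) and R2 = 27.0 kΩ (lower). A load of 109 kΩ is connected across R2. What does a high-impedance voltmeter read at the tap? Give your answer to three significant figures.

V_out ≈ 0.484 V

The load sits in parallel with R2: R2‖R_L = (27.0 × 109) / (27.0 + 109) = 21.64 kΩ.
V_out = 11.5 × 21.64 / (493 + 21.64) = 11.5 × 21.64/514.6 = 0.484 V.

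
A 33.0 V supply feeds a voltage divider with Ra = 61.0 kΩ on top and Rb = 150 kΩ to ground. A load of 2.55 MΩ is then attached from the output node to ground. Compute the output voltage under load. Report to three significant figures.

The load sits in parallel with Rb: Rb‖R_L = (150 × 2550) / (150 + 2550) = 141.7 kΩ.
V_out = 33.0 × 141.7 / (61.0 + 141.7) = 33.0 × 141.7/202.7 = 23.1 V.
(Unloaded it would have been 23.5 V.)

V_out ≈ 23.1 V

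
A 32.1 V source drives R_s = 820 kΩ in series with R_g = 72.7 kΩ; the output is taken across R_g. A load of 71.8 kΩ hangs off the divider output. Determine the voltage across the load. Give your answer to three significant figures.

The load sits in parallel with R_g: R_g‖R_L = (72.7 × 71.8) / (72.7 + 71.8) = 36.12 kΩ.
V_out = 32.1 × 36.12 / (820 + 36.12) = 32.1 × 36.12/856.1 = 1.35 V.

V_out ≈ 1.35 V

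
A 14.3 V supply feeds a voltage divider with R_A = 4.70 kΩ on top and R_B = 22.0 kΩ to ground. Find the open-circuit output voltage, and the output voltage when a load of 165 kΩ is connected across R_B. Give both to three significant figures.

Unloaded: 11.8 V; loaded: 11.5 V

Open-circuit: V = 14.3 × 22.0/(4.70 + 22.0) = 11.8 V.
With the load, R_B becomes R_B‖R_L = 19.41 kΩ, so V = 14.3 × 19.41/24.11 = 11.5 V.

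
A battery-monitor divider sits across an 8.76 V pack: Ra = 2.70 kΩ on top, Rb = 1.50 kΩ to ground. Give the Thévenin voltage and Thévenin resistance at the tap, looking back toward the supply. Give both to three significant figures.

V_th is the open-circuit tap voltage: 8.76 × 1.50/(2.70 + 1.50) = 3.13 V.
With the supply zeroed, Ra and Rb appear in parallel from the tap: R_th = Ra‖Rb = (2.70 × 1.50)/4.200 = 964 Ω.

V_th = 3.13 V, R_th = 964 Ω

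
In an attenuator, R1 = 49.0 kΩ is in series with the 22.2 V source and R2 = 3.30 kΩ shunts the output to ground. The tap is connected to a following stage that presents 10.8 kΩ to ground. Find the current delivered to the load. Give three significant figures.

I_L ≈ 0.101 mA

R2‖R_L = 2.528 kΩ; V_out = 22.2 × 2.528/51.53 = 1.089 V.
I_L = V_out / R_L = 1.089 / 10.8 kΩ = 0.101 mA.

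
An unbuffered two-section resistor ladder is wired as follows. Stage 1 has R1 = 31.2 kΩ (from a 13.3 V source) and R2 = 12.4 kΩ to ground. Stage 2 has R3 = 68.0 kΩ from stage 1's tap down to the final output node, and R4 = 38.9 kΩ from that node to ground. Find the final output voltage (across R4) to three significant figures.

V_out ≈ 1.27 V

Stage 2 presents R3+R4 = 106.9 kΩ as a load on stage 1's tap.
Stage 1's lower leg becomes R2‖(R3+R4) = 11.11 kΩ, so V_mid = 13.3 × 11.11/42.31 = 3.493 V.
Stage 2 is itself unloaded: V_out = V_mid × R4/(R3+R4) = 3.493 × 38.9/106.9 = 1.27 V.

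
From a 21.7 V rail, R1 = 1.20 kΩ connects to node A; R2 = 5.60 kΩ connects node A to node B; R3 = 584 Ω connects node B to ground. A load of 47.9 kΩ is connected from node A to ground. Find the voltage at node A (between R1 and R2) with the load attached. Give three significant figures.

V ≈ 17.8 V

Below node A the series string R2+R3 = 6184 Ω sits in parallel with the 47900 Ω load: 5477 Ω.
V_A = 21.7 × 5477/(1200 + 5477) = 17.8 V.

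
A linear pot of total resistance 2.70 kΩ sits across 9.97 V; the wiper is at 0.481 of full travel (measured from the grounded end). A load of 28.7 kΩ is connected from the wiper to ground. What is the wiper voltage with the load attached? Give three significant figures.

The wiper splits the pot into (1−α)R = 1.401 kΩ above and αR = 1.299 kΩ below.
Lower section ‖ load = 1.242 kΩ.
V_wiper = 9.97 × 1.242/(1.401 + 1.242) = 4.69 V.

V ≈ 4.69 V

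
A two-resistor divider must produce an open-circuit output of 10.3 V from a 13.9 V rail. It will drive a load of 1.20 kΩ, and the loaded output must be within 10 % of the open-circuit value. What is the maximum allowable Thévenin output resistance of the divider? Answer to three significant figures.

Loading drop = R_th/(R_th + R_L) ≤ 0.100, so R_th ≤ R_L · ε/(1−ε) = 1.20 kΩ × 0.100/0.9000 = 133 Ω.

R_th ≤ 133 Ω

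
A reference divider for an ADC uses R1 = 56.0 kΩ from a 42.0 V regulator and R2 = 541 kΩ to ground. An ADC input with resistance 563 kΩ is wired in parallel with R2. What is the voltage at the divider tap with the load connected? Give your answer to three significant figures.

The load sits in parallel with R2: R2‖R_L = (541 × 563) / (541 + 563) = 275.9 kΩ.
V_out = 42.0 × 275.9 / (56.0 + 275.9) = 42.0 × 275.9/331.9 = 34.9 V.
(Unloaded it would have been 38.1 V.)

V_out ≈ 34.9 V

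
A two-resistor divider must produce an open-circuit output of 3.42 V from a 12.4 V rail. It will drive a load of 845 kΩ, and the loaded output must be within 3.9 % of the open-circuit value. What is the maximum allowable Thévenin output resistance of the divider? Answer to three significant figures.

Loading drop = R_th/(R_th + R_L) ≤ 0.0390, so R_th ≤ R_L · ε/(1−ε) = 845 kΩ × 0.0390/0.9610 = 34.3 kΩ.
(Any R1, R2 with R2/(R1+R2) = 0.276 and R1‖R2 ≤ 34.3 kΩ will meet the spec.)

R_th ≤ 34.3 kΩ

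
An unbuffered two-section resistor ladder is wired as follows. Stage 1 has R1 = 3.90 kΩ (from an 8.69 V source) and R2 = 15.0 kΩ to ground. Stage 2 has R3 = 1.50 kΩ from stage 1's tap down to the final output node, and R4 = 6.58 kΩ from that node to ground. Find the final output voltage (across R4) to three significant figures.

Stage 2 presents R3+R4 = 8.080 kΩ as a load on stage 1's tap.
Stage 1's lower leg becomes R2‖(R3+R4) = 5.251 kΩ, so V_mid = 8.69 × 5.251/9.151 = 4.987 V.
Stage 2 is itself unloaded: V_out = V_mid × R4/(R3+R4) = 4.987 × 6.58/8.080 = 4.06 V.

V_out ≈ 4.06 V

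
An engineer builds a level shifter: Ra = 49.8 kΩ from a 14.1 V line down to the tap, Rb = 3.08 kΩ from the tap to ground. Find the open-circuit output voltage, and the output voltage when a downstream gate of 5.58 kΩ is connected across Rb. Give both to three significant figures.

Unloaded: 0.821 V; loaded: 0.540 V

Open-circuit: V = 14.1 × 3.08/(49.8 + 3.08) = 0.821 V.
With the load, Rb becomes Rb‖R_L = 1.985 kΩ, so V = 14.1 × 1.985/51.78 = 0.540 V.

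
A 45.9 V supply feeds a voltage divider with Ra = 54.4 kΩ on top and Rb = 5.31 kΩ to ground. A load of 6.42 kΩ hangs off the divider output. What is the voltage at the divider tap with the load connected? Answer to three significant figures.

V_out ≈ 2.33 V

The load sits in parallel with Rb: Rb‖R_L = (5.31 × 6.42) / (5.31 + 6.42) = 2.906 kΩ.
V_out = 45.9 × 2.906 / (54.4 + 2.906) = 45.9 × 2.906/57.31 = 2.33 V.
(Unloaded it would have been 4.08 V.)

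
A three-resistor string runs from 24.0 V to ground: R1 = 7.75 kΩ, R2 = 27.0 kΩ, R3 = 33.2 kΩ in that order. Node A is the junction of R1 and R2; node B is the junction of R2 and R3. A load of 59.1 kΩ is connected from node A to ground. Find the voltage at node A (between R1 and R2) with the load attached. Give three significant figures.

Below node A the series string R2+R3 = 60.20 kΩ sits in parallel with the 59.1 kΩ load: 29.82 kΩ.
V_A = 24.0 × 29.82/(7.75 + 29.82) = 19.0 V.

V ≈ 19.0 V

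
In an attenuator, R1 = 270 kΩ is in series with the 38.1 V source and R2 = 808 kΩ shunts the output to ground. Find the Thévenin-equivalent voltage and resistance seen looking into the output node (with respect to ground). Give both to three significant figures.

V_th = 28.6 V, R_th = 202 kΩ

V_th is the open-circuit tap voltage: 38.1 × 808/(270 + 808) = 28.6 V.
With the supply zeroed, R1 and R2 appear in parallel from the tap: R_th = R1‖R2 = (270 × 808)/1078 = 202 kΩ.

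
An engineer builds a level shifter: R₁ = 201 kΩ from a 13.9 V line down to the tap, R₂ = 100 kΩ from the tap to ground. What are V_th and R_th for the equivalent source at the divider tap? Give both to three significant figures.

V_th = 4.62 V, R_th = 66.8 kΩ

V_th is the open-circuit tap voltage: 13.9 × 100/(201 + 100) = 4.62 V.
With the supply zeroed, R₁ and R₂ appear in parallel from the tap: R_th = R₁‖R₂ = (201 × 100)/301.0 = 66.8 kΩ.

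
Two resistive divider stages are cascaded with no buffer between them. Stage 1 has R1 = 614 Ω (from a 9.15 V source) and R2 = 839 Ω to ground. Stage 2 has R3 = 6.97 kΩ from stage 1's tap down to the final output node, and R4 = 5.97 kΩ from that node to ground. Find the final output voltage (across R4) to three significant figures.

Stage 2 presents R3+R4 = 12940 Ω as a load on stage 1's tap.
Stage 1's lower leg becomes R2‖(R3+R4) = 787.9 Ω, so V_mid = 9.15 × 787.9/1402 = 5.143 V.
Stage 2 is itself unloaded: V_out = V_mid × R4/(R3+R4) = 5.143 × 5970/12940 = 2.37 V.

V_out ≈ 2.37 V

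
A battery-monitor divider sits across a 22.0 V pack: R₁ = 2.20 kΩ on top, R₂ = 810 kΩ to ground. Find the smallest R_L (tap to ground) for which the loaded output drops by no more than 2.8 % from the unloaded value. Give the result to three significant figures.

R_L(min) ≈ 76.2 kΩ

Output resistance R_th = R₁‖R₂ = (2.20 × 810)/812.2 = 2.194 kΩ.
The fractional drop is R_th/(R_th + R_L); requiring this ≤ 0.0280 gives R_L ≥ R_th(1/0.0280 − 1) = 2.194 × 34.71 = 76.2 kΩ.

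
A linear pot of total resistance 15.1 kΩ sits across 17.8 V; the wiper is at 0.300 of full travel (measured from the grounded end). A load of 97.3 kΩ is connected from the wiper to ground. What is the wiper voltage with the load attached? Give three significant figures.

V ≈ 5.17 V

The wiper splits the pot into (1−α)R = 10.57 kΩ above and αR = 4.530 kΩ below.
Lower section ‖ load = 4.328 kΩ.
V_wiper = 17.8 × 4.328/(10.57 + 4.328) = 5.17 V.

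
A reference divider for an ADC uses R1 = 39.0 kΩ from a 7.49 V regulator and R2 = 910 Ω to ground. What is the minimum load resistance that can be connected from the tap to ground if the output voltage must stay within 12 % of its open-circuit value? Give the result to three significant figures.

Output resistance R_th = R1‖R2 = (39000 × 910)/39910 = 889.3 Ω.
The fractional drop is R_th/(R_th + R_L); requiring this ≤ 0.120 gives R_L ≥ R_th(1/0.120 − 1) = 889.3 × 7.333 = 6.52 kΩ.

R_L(min) ≈ 6.52 kΩ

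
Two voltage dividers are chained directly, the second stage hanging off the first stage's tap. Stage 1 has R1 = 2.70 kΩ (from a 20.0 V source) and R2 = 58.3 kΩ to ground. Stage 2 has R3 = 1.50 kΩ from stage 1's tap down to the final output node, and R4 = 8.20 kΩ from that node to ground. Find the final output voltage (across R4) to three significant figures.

Stage 2 presents R3+R4 = 9.700 kΩ as a load on stage 1's tap.
Stage 1's lower leg becomes R2‖(R3+R4) = 8.316 kΩ, so V_mid = 20.0 × 8.316/11.02 = 15.10 V.
Stage 2 is itself unloaded: V_out = V_mid × R4/(R3+R4) = 15.10 × 8.20/9.700 = 12.8 V.

V_out ≈ 12.8 V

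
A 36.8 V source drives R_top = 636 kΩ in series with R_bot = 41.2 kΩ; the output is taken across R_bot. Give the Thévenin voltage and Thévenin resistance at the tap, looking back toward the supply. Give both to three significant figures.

V_th = 2.24 V, R_th = 38.7 kΩ

V_th is the open-circuit tap voltage: 36.8 × 41.2/(636 + 41.2) = 2.24 V.
With the supply zeroed, R_top and R_bot appear in parallel from the tap: R_th = R_top‖R_bot = (636 × 41.2)/677.2 = 38.7 kΩ.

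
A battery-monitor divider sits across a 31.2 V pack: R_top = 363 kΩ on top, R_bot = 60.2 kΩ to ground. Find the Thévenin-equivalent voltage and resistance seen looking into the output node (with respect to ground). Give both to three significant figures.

V_th is the open-circuit tap voltage: 31.2 × 60.2/(363 + 60.2) = 4.44 V.
With the supply zeroed, R_top and R_bot appear in parallel from the tap: R_th = R_top‖R_bot = (363 × 60.2)/423.2 = 51.6 kΩ.

V_th = 4.44 V, R_th = 51.6 kΩ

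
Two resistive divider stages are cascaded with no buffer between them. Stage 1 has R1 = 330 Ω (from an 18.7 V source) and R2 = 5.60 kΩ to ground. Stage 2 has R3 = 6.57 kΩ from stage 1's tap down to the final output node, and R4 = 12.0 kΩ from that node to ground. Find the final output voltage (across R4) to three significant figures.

Stage 2 presents R3+R4 = 18570 Ω as a load on stage 1's tap.
Stage 1's lower leg becomes R2‖(R3+R4) = 4303 Ω, so V_mid = 18.7 × 4303/4633 = 17.37 V.
Stage 2 is itself unloaded: V_out = V_mid × R4/(R3+R4) = 17.37 × 12000/18570 = 11.2 V.

V_out ≈ 11.2 V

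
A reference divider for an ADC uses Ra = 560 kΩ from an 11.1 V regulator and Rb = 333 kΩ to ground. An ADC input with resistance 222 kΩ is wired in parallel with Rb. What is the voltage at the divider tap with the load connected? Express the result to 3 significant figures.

The load sits in parallel with Rb: Rb‖R_L = (333 × 222) / (333 + 222) = 133.2 kΩ.
V_out = 11.1 × 133.2 / (560 + 133.2) = 11.1 × 133.2/693.2 = 2.13 V.

V_out ≈ 2.13 V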